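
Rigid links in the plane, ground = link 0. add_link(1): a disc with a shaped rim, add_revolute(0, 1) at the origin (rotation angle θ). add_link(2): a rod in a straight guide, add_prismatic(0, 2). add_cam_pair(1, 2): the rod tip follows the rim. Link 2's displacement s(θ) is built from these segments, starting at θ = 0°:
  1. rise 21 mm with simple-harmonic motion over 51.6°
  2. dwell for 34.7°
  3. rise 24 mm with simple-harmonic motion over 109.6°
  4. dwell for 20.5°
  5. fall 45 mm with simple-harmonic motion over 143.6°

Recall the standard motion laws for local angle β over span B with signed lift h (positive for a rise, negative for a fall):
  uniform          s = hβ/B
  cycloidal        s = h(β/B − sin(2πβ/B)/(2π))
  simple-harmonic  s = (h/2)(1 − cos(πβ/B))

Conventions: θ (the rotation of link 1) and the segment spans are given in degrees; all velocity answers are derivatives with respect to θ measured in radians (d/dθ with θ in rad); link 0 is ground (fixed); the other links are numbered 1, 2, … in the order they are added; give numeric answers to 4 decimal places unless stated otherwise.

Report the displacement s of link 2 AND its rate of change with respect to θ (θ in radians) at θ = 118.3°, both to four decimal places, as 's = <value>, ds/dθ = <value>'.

segment 1 (0° to 51.6°, simple-harmonic, h = 21) is passed completely: s = 0.0000 + (21) = 21.0000
segment 2 (51.6° to 86.3°, dwell): s unchanged at 21.0000
θ = 118.3° falls in segment 3 (86.3° to 195.9°, simple-harmonic, h = 24): β = 118.3 − 86.3 = 32°, B = 109.6°; Δs = 24/2·(1 − cos(π·0.2920)) = 4.7040; s = 21.0000 + 4.7040 = 25.7040
velocity in seg [86.3°–195.9°] (simple-harmonic), θ in radians: β = 32° = 0.5585 rad, B = 109.6° = 1.9129 rad; ds/dθ = (πh/(2B)) sin(πβ/B) = (π·24/(2·1.9129)) sin(π·0.2920) = 15.646887 mm/rad

s = 25.7040, ds/dθ = 15.6469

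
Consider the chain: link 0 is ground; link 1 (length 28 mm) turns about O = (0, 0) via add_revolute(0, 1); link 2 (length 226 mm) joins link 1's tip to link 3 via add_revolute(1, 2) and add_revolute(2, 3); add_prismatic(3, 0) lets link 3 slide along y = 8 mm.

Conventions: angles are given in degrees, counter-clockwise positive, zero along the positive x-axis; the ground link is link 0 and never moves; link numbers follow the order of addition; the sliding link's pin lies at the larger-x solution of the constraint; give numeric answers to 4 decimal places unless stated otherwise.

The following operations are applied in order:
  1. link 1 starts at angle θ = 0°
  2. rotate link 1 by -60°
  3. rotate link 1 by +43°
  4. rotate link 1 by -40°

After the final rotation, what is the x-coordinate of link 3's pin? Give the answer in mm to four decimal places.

geometry: r = 28 mm, L = 226 mm, e = 8 mm; θ starts at 0°
rotate link 1 by -60°: θ ← 0° -60° = -60°
rotate link 1 by +43°: θ ← -60° +43° = -17°
rotate link 1 by -40°: θ ← -17° -40° = -57°
crank pin P = (r cos θ, r sin θ) = (15.249893, -23.482776)
h = r sin θ − e = -23.482776 − 8 = -31.482776
x = r cos θ + √(L² − h²) = 15.249893 + 223.796414 = 239.046307

239.0463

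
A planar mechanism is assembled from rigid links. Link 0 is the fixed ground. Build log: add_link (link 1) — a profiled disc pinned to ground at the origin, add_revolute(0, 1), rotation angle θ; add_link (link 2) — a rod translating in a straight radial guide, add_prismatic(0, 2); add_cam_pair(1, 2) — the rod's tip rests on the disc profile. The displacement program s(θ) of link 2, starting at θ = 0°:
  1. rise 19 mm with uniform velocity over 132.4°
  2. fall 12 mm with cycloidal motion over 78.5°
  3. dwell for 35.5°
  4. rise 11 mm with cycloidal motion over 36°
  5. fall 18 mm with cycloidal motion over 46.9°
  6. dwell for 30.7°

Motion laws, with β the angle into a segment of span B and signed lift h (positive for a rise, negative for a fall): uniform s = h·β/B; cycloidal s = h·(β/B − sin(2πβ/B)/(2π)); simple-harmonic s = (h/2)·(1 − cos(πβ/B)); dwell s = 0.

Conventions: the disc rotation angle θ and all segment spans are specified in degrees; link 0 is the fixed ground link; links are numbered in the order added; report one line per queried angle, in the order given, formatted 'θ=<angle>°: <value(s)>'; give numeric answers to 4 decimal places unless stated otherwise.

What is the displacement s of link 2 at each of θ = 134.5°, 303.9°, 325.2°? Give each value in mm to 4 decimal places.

seg 1 [0°–132.4°] uniform, h=19: full span → s += 19 → s = 19.0000
seg 2 [132.4°–210.9°] cycloidal, h=-12: θ=134.5° here. β=2.1, B=78.5. -12·(0.0268 − sin(2π·0.0268)/(2π)) = -0.0015 → s = 18.9985
seg 2 [132.4°–210.9°] cycloidal, h=-12: full span → s += -12 → s = 7.0000
seg 3 [210.9°–246.4°] dwell: s stays 7.0000
seg 4 [246.4°–282.4°] cycloidal, h=11: full span → s += 11 → s = 18.0000
seg 5 [282.4°–329.3°] cycloidal, h=-18: θ=303.9° here. β=21.5, B=46.9. -18·(0.4584 − sin(2π·0.4584)/(2π)) = -7.5117 → s = 10.4883
seg 5 [282.4°–329.3°] cycloidal, h=-18: θ=325.2° here. β=42.8, B=46.9. -18·(0.9126 − sin(2π·0.9126)/(2π)) = -17.9221 → s = 0.0779

θ=134.5°: 18.9985
θ=303.9°: 10.4883
θ=325.2°: 0.0779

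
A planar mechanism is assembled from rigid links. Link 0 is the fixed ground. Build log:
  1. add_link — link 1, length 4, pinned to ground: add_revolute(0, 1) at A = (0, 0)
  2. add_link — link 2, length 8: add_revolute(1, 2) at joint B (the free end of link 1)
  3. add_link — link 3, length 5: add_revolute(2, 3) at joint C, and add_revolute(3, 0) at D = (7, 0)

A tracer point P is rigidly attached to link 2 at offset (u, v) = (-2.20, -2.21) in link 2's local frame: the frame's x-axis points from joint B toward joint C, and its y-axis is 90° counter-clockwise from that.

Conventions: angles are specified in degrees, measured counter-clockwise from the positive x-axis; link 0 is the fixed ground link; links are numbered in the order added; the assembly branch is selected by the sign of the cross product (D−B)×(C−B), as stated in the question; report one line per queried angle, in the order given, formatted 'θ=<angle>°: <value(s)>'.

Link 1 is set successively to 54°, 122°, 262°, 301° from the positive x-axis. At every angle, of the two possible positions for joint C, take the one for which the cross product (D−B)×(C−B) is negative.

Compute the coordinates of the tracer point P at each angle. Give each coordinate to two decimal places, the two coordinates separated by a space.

A=(0,0), D=(7.00,0)
θ=54°: B = A + 4.00·(cos54°, sin54°) = (2.3511, 3.2361)
θ=54°: |BD| = 5.6643
θ=54°: circle(B,8.00) ∩ circle(D,5.00): a=6.2748, h=4.9626
θ=54°:   candidates: C₊=(10.3362,3.7242) cross=28.109; C₋=(4.6659,-4.4217) cross=-28.109
θ=54°:   branch - wants cross < 0 → take C=(4.6659,-4.4217) (cross=-28.109)
θ=54°: ex = (C−B)/|BC| = (0.2893,-0.9572); ey = (0.9572,0.2893)
θ=54°: P = B + -2.20·ex + -2.21·ey = (-0.4009,4.7025)
θ=122°: B = A + 4.00·(cos122°, sin122°) = (-2.1197, 3.3922)
θ=122°: |BD| = 9.7301
θ=122°: circle(B,8.00) ∩ circle(D,5.00): a=6.8691, h=4.1006
θ=122°:   candidates: C₊=(5.7481,4.8407) cross=39.899; C₋=(2.8889,-2.8459) cross=-39.899
θ=122°:   branch - wants cross < 0 → take C=(2.8889,-2.8459) (cross=-39.899)
θ=122°: ex = (C−B)/|BC| = (0.6261,-0.7798); ey = (0.7798,0.6261)
θ=122°: P = B + -2.20·ex + -2.21·ey = (-5.2203,3.7240)
θ=262°: B = A + 4.00·(cos262°, sin262°) = (-0.5567, -3.9611)
θ=262°: |BD| = 8.5319
θ=262°: circle(B,8.00) ∩ circle(D,5.00): a=6.5515, h=4.5911
θ=262°:   candidates: C₊=(3.1145,3.1468) cross=39.171; C₋=(7.3774,-4.9857) cross=-39.171
θ=262°:   branch - wants cross < 0 → take C=(7.3774,-4.9857) (cross=-39.171)
θ=262°: ex = (C−B)/|BC| = (0.9918,-0.1281); ey = (0.1281,0.9918)
θ=262°: P = B + -2.20·ex + -2.21·ey = (-3.0216,-5.8711)
θ=301°: B = A + 4.00·(cos301°, sin301°) = (2.0602, -3.4287)
θ=301°: |BD| = 6.0131
θ=301°: circle(B,8.00) ∩ circle(D,5.00): a=6.2495, h=4.9944
θ=301°:   candidates: C₊=(4.3464,4.2377) cross=30.032; C₋=(10.0419,-3.9682) cross=-30.032
θ=301°:   branch - wants cross < 0 → take C=(10.0419,-3.9682) (cross=-30.032)
θ=301°: ex = (C−B)/|BC| = (0.9977,-0.0674); ey = (0.0674,0.9977)
θ=301°: P = B + -2.20·ex + -2.21·ey = (-0.2839,-5.4853)

θ=54°: -0.40 4.70
θ=122°: -5.22 3.72
θ=262°: -3.02 -5.87
θ=301°: -0.28 -5.49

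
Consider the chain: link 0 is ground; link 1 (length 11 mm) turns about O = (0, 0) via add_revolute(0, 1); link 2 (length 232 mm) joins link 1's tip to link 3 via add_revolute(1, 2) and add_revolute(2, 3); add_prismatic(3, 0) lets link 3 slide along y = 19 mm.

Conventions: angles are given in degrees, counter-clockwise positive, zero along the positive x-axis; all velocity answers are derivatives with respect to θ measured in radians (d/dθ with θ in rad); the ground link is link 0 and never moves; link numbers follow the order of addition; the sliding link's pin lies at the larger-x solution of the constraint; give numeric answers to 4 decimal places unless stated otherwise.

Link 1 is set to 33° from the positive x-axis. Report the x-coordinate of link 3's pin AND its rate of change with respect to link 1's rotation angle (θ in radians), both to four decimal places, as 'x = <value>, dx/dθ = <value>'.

geometry: r = 11 mm, L = 232 mm, e = 19 mm
crank pin P = (r cos θ, r sin θ) = (9.225376, 5.991029)
h = r sin θ − e = 5.991029 − 19 = -13.008971
x = r cos θ + √(L² − h²) = 9.225376 + 231.634986 = 240.860362
dx/dθ = −r sin θ − h·r cos θ/√(L² − h²) (θ in radians; h = -13.008971) = -5.472918

x = 240.8604, dx/dθ = -5.4729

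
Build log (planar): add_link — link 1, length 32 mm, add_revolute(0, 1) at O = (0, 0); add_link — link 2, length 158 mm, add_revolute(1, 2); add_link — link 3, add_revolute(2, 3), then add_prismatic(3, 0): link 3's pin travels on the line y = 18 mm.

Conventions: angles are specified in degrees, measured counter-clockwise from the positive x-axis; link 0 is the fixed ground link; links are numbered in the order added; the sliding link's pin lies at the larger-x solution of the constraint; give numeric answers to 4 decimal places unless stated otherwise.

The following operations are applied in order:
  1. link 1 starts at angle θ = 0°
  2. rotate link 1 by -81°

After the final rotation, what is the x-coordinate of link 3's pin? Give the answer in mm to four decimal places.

geometry: r = 32 mm, L = 158 mm, e = 18 mm; θ starts at 0°
rotate link 1 by -81°: θ ← 0° -81° = -81°
crank pin P = (r cos θ, r sin θ) = (5.005903, -31.606027)
h = r sin θ − e = -31.606027 − 18 = -49.606027
x = r cos θ + √(L² − h²) = 5.005903 + 150.010807 = 155.016709

155.0167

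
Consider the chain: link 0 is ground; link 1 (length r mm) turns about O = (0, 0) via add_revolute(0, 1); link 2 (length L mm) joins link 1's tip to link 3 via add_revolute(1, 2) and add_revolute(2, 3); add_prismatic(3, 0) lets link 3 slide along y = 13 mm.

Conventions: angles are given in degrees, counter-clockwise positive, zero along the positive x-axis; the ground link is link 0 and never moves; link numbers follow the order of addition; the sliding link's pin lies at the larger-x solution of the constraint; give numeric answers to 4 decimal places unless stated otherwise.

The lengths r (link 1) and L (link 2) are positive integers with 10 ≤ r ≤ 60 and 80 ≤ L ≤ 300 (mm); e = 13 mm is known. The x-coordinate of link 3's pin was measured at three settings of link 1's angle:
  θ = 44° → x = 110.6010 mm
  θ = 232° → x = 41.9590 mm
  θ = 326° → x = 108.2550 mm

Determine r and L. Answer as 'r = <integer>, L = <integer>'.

constraint per measurement: (x − r cos θ)² + (r sin θ − e)² = L²
subtracting the θ₁ and θ₂ equations cancels the r² and L² terms:
r = (x₁² − x₂²) / (2[(x₁cos θ₁ + e sin θ₁) − (x₂cos θ₂ + e sin θ₂)]) = 42.0000 → r = 42
L² = (x₁ − r cos θ₁)² + (r sin θ₁ − e)² = 6723.9994 → L = 82.0000 → L = 82
check at θ₃=326°: x = 108.2550 (printed 108.2550) ✓

r = 42, L = 82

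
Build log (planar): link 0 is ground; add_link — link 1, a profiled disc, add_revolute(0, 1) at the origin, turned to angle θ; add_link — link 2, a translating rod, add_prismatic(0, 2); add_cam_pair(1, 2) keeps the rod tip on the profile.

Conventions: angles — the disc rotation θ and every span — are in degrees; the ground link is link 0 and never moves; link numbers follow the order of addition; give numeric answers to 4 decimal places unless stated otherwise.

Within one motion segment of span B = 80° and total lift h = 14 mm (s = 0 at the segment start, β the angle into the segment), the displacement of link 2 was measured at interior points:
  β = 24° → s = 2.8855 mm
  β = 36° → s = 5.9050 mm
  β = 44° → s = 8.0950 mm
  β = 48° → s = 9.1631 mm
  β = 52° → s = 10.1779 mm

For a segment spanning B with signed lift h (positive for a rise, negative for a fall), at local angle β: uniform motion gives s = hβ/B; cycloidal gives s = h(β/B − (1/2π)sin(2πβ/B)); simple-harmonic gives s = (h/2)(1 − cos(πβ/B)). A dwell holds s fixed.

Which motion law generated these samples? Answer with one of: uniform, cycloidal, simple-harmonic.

candidates at β/B = r: uniform s = h·r (linear in β); cycloidal s = h·(r − sin(2πr)/(2π)); simple-harmonic s = (h/2)(1 − cos(πr))
β=24°: printed 2.8855 | uniform 4.2000, cycloidal 2.0809, simple-harmonic 2.8855
β=36°: printed 5.9050 | uniform 6.3000, cycloidal 5.6115, simple-harmonic 5.9050
β=44°: printed 8.0950 | uniform 7.7000, cycloidal 8.3885, simple-harmonic 8.0950
β=48°: printed 9.1631 | uniform 8.4000, cycloidal 9.7097, simple-harmonic 9.1631
β=52°: printed 10.1779 | uniform 9.1000, cycloidal 10.9026, simple-harmonic 10.1779
only one law matches every sample → simple-harmonic

simple-harmonic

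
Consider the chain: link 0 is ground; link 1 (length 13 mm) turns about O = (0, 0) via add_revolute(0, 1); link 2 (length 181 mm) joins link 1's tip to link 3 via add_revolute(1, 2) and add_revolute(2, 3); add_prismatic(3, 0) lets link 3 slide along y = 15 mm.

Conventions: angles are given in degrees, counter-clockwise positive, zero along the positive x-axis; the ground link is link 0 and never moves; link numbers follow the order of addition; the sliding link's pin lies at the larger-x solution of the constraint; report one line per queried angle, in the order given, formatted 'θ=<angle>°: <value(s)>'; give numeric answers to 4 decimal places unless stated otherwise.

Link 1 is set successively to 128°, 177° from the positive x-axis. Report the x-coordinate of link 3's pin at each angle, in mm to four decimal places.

geometry: r = 13 mm, L = 181 mm, e = 15 mm
θ=128°: crank pin P = (r cos θ, r sin θ) = (-8.003599, 10.244140)
θ=128°: h = r sin θ − e = 10.244140 − 15 = -4.755860
θ=128°: x = r cos θ + √(L² − h²) = -8.003599 + 180.937508 = 172.933909
θ=177°: crank pin P = (r cos θ, r sin θ) = (-12.982184, 0.680367)
θ=177°: h = r sin θ − e = 0.680367 − 15 = -14.319633
θ=177°: x = r cos θ + √(L² − h²) = -12.982184 + 180.432669 = 167.450485

θ=128°: 172.9339
θ=177°: 167.4505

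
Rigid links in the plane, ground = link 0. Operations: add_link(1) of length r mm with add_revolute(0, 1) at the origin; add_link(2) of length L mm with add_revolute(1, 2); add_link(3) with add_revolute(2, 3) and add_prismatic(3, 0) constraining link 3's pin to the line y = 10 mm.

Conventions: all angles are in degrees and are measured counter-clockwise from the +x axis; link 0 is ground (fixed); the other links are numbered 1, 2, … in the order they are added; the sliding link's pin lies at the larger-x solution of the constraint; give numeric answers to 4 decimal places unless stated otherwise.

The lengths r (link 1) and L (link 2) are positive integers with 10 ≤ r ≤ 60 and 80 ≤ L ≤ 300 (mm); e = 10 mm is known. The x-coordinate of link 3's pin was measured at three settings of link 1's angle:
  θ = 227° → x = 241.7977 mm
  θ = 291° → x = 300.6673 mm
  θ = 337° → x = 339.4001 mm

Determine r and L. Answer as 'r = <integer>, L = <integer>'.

constraint per measurement: (x − r cos θ)² + (r sin θ − e)² = L²
subtracting the θ₁ and θ₂ equations cancels the r² and L² terms:
r = (x₁² − x₂²) / (2[(x₁cos θ₁ + e sin θ₁) − (x₂cos θ₂ + e sin θ₂)]) = 59.0000 → r = 59
L² = (x₁ − r cos θ₁)² + (r sin θ₁ − e)² = 82368.9900 → L = 287.0000 → L = 287
check at θ₃=337°: x = 339.4001 (printed 339.4001) ✓

r = 59, L = 287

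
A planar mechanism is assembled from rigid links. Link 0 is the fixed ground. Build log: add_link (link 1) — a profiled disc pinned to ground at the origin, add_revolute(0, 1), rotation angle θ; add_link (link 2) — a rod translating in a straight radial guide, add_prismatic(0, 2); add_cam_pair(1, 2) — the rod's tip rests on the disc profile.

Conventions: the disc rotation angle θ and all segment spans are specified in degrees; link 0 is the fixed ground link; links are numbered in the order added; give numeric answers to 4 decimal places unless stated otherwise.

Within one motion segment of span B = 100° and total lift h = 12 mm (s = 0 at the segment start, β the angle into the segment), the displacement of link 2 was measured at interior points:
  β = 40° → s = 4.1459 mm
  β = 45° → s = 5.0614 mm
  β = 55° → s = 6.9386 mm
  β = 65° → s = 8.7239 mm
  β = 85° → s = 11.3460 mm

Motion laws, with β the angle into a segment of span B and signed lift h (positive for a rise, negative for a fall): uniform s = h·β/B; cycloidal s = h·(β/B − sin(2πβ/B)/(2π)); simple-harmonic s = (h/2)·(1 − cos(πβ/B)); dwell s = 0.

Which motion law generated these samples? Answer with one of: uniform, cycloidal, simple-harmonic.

candidates at β/B = r: uniform s = h·r (linear in β); cycloidal s = h·(r − sin(2πr)/(2π)); simple-harmonic s = (h/2)(1 − cos(πr))
β=40°: printed 4.1459 | uniform 4.8000, cycloidal 3.6774, simple-harmonic 4.1459
β=45°: printed 5.0614 | uniform 5.4000, cycloidal 4.8098, simple-harmonic 5.0614
β=55°: printed 6.9386 | uniform 6.6000, cycloidal 7.1902, simple-harmonic 6.9386
β=65°: printed 8.7239 | uniform 7.8000, cycloidal 9.3451, simple-harmonic 8.7239
β=85°: printed 11.3460 | uniform 10.2000, cycloidal 11.7451, simple-harmonic 11.3460
only one law matches every sample → simple-harmonic

simple-harmonic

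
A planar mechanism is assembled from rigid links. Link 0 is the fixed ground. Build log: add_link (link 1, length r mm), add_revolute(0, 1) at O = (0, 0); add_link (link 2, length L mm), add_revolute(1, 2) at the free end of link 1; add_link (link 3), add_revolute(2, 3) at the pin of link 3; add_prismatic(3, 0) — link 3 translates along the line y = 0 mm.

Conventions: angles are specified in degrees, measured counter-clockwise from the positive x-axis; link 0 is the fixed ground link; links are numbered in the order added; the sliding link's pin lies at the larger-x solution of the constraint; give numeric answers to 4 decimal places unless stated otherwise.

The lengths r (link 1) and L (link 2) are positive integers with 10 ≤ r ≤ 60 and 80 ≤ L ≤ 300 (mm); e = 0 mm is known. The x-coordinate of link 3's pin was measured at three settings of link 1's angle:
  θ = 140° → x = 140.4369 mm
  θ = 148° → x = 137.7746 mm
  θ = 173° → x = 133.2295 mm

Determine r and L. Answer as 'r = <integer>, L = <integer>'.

constraint per measurement: (x − r cos θ)² + (r sin θ − e)² = L²
subtracting the θ₁ and θ₂ equations cancels the r² and L² terms:
r = (x₁² − x₂²) / (2[(x₁cos θ₁ + e sin θ₁) − (x₂cos θ₂ + e sin θ₂)]) = 39.9998 → r = 40
L² = (x₁ − r cos θ₁)² + (r sin θ₁ − e)² = 29928.9954 → L = 173.0000 → L = 173
check at θ₃=173°: x = 133.2295 (printed 133.2295) ✓

r = 40, L = 173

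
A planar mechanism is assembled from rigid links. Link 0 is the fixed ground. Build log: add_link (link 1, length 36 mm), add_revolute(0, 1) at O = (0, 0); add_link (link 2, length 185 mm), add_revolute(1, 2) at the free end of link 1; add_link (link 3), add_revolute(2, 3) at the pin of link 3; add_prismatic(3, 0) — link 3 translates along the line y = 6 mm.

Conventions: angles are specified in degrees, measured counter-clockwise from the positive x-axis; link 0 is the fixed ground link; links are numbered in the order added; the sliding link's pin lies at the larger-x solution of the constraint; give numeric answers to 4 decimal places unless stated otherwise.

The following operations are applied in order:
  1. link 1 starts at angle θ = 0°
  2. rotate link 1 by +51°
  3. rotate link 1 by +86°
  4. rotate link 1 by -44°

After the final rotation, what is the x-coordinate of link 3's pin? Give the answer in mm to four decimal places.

geometry: r = 36 mm, L = 185 mm, e = 6 mm; θ starts at 0°
rotate link 1 by +51°: θ ← 0° +51° = 51°
rotate link 1 by +86°: θ ← 51° +86° = 137°
rotate link 1 by -44°: θ ← 137° -44° = 93°
crank pin P = (r cos θ, r sin θ) = (-1.884094, 35.950663)
h = r sin θ − e = 35.950663 − 6 = 29.950663
x = r cos θ + √(L² − h²) = -1.884094 + 182.559464 = 180.675369

180.6754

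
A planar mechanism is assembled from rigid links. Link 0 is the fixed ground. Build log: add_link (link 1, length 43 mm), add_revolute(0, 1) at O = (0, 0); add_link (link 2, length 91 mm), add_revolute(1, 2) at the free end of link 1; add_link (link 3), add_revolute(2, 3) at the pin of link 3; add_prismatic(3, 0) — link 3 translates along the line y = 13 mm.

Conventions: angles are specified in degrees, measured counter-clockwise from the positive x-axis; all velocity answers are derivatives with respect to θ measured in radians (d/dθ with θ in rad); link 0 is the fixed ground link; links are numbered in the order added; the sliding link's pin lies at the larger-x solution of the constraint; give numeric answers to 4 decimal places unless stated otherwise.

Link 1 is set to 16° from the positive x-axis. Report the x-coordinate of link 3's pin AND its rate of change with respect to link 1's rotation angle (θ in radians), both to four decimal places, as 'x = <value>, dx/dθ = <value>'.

geometry: r = 43 mm, L = 91 mm, e = 13 mm
crank pin P = (r cos θ, r sin θ) = (41.334253, 11.852406)
h = r sin θ − e = 11.852406 − 13 = -1.147594
x = r cos θ + √(L² − h²) = 41.334253 + 90.992764 = 132.327017
dx/dθ = −r sin θ − h·r cos θ/√(L² − h²) (θ in radians; h = -1.147594) = -11.331102

x = 132.3270, dx/dθ = -11.3311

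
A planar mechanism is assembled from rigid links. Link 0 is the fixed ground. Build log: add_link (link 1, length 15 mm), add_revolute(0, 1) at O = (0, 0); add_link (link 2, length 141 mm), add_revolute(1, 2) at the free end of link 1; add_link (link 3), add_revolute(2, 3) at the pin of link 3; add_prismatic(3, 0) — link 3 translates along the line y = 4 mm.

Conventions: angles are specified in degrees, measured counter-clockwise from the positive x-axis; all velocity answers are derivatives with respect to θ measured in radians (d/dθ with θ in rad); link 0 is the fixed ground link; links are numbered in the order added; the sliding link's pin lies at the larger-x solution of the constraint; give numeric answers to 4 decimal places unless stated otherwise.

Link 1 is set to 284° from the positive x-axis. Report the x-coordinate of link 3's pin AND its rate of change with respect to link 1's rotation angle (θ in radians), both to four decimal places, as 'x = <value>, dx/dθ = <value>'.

geometry: r = 15 mm, L = 141 mm, e = 4 mm
crank pin P = (r cos θ, r sin θ) = (3.628828, -14.554436)
h = r sin θ − e = -14.554436 − 4 = -18.554436
x = r cos θ + √(L² − h²) = 3.628828 + 139.773863 = 143.402692
dx/dθ = −r sin θ − h·r cos θ/√(L² − h²) (θ in radians; h = -18.554436) = 15.036149

x = 143.4027, dx/dθ = 15.0361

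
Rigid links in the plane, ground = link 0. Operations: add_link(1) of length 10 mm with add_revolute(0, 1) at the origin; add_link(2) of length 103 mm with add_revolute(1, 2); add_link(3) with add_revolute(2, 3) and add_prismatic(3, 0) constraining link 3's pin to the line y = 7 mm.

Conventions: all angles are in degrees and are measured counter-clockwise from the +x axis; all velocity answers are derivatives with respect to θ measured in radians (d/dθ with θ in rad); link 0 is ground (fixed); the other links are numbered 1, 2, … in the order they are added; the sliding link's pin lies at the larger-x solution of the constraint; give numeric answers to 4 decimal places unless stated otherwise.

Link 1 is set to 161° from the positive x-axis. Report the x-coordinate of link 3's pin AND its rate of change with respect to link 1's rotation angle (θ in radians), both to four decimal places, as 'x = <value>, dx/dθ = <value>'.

geometry: r = 10 mm, L = 103 mm, e = 7 mm
crank pin P = (r cos θ, r sin θ) = (-9.455186, 3.255682)
h = r sin θ − e = 3.255682 − 7 = -3.744318
x = r cos θ + √(L² − h²) = -9.455186 + 102.931920 = 93.476734
dx/dθ = −r sin θ − h·r cos θ/√(L² − h²) (θ in radians; h = -3.744318) = -3.599630

x = 93.4767, dx/dθ = -3.5996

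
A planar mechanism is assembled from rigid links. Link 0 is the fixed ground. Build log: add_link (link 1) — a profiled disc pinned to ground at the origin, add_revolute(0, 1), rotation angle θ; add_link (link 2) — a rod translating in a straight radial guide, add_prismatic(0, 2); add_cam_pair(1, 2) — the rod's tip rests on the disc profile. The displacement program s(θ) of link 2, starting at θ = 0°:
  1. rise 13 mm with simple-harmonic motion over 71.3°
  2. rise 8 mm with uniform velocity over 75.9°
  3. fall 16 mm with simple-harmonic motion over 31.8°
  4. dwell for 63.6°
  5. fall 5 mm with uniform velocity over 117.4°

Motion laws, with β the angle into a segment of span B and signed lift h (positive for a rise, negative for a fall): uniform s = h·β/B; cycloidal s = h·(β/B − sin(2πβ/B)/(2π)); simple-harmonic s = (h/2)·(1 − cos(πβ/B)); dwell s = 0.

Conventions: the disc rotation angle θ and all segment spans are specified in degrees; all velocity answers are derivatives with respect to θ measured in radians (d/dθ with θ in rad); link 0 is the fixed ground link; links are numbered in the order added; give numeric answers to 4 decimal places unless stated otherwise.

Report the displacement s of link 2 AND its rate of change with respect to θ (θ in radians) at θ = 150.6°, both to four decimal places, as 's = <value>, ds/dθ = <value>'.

seg 1 [0°–71.3°] simple-harmonic, h=13: full span → s += 13 → s = 13.0000
seg 2 [71.3°–147.2°] uniform, h=8: full span → s += 8 → s = 21.0000
seg 3 [147.2°–179°] simple-harmonic, h=-16: θ=150.6° here. β=3.4, B=31.8. -16/2·(1 − cos(π·0.1069)) = -0.4471 → s = 20.5529
velocity in seg [147.2°–179°] (simple-harmonic), θ in radians: β = 3.4° = 0.0593 rad, B = 31.8° = 0.5550 rad; ds/dθ = (πh/(2B)) sin(πβ/B) = (π·(-16)/(2·0.5550)) sin(π·0.1069) = -14.925868 mm/rad

s = 20.5529, ds/dθ = -14.9259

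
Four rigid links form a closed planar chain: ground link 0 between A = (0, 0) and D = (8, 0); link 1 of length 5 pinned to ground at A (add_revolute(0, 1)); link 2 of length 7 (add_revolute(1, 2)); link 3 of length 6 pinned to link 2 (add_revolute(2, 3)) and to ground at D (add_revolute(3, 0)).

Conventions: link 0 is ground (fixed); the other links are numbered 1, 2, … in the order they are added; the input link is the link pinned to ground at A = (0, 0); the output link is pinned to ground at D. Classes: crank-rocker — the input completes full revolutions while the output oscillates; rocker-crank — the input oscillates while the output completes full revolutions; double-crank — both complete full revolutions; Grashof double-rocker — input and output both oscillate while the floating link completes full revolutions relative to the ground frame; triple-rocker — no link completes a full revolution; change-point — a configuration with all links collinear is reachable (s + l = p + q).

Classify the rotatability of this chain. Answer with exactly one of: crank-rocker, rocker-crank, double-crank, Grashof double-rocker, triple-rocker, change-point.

lengths: ground=8, input=5, coupler=7, output=6
sorted: s=5 (shortest), l=8 (longest), p+q=13
s + l = 13 vs p + q = 13
s + l = p + q → change-point (collinear configuration reachable)

change-point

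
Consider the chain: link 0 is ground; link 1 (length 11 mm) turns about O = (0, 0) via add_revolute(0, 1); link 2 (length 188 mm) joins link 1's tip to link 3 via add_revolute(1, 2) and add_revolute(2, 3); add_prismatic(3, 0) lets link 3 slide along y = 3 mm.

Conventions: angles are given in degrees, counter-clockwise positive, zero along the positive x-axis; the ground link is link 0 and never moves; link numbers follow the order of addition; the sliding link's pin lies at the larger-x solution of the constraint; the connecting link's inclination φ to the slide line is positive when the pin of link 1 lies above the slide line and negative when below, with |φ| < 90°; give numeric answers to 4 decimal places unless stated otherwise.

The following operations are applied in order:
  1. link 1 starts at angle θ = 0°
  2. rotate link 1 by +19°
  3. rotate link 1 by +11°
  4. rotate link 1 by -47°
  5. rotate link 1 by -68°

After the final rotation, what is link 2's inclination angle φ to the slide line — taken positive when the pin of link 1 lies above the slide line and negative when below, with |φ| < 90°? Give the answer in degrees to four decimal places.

geometry: r = 11 mm, L = 188 mm, e = 3 mm; θ starts at 0°
rotate link 1 by +19°: θ ← 0° +19° = 19°
rotate link 1 by +11°: θ ← 19° +11° = 30°
rotate link 1 by -47°: θ ← 30° -47° = -17°
rotate link 1 by -68°: θ ← -17° -68° = -85°
h = r sin θ − e = -10.958142 − 3 = -13.958142
sin φ = h / L = -13.958142 / 188 = -0.07424543
φ = arcsin(-0.07424543) = -4.257868°

-4.2579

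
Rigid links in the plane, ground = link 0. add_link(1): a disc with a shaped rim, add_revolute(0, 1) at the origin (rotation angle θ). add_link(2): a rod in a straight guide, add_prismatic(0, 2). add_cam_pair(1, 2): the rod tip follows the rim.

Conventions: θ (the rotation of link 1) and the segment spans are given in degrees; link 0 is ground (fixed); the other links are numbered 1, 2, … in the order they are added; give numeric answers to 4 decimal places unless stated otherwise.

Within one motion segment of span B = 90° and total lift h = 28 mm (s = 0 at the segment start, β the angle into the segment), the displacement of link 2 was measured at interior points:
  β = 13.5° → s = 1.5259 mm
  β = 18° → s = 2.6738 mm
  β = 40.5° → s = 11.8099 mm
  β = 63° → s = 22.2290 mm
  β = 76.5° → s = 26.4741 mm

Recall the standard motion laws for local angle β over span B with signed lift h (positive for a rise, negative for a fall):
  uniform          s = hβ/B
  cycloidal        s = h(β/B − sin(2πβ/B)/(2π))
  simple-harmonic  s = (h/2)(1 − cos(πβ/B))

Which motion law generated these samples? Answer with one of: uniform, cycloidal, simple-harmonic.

candidates at β/B = r: uniform s = h·r (linear in β); cycloidal s = h·(r − sin(2πr)/(2π)); simple-harmonic s = (h/2)(1 − cos(πr))
β=13.5°: printed 1.5259 | uniform 4.2000, cycloidal 0.5947, simple-harmonic 1.5259
β=18°: printed 2.6738 | uniform 5.6000, cycloidal 1.3618, simple-harmonic 2.6738
β=40.5°: printed 11.8099 | uniform 12.6000, cycloidal 11.2229, simple-harmonic 11.8099
β=63°: printed 22.2290 | uniform 19.6000, cycloidal 23.8382, simple-harmonic 22.2290
β=76.5°: printed 26.4741 | uniform 23.8000, cycloidal 27.4053, simple-harmonic 26.4741
only one law matches every sample → simple-harmonic

simple-harmonic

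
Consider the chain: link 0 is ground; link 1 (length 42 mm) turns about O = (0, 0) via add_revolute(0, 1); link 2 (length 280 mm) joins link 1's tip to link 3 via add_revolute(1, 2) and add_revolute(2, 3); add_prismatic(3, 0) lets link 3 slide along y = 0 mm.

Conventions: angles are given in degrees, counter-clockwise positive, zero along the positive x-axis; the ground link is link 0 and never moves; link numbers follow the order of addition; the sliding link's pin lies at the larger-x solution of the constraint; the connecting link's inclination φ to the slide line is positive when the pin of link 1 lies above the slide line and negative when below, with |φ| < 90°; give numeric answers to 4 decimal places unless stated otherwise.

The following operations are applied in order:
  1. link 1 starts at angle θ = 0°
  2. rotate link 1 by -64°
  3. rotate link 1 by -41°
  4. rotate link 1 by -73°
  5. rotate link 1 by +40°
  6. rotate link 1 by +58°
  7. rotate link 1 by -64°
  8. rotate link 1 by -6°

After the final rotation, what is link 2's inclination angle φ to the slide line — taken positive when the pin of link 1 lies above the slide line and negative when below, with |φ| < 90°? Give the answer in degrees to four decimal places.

geometry: r = 42 mm, L = 280 mm, e = 0 mm; θ starts at 0°
rotate link 1 by -64°: θ ← 0° -64° = -64°
rotate link 1 by -41°: θ ← -64° -41° = -105°
rotate link 1 by -73°: θ ← -105° -73° = -178°
rotate link 1 by +40°: θ ← -178° +40° = -138°
rotate link 1 by +58°: θ ← -138° +58° = -80°
rotate link 1 by -64°: θ ← -80° -64° = -144°
rotate link 1 by -6°: θ ← -144° -6° = -150°
h = r sin θ − e = -21.000000 − 0 = -21.000000
sin φ = h / L = -21.000000 / 280 = -0.07500000
φ = arcsin(-0.07500000) = -4.301222°

-4.3012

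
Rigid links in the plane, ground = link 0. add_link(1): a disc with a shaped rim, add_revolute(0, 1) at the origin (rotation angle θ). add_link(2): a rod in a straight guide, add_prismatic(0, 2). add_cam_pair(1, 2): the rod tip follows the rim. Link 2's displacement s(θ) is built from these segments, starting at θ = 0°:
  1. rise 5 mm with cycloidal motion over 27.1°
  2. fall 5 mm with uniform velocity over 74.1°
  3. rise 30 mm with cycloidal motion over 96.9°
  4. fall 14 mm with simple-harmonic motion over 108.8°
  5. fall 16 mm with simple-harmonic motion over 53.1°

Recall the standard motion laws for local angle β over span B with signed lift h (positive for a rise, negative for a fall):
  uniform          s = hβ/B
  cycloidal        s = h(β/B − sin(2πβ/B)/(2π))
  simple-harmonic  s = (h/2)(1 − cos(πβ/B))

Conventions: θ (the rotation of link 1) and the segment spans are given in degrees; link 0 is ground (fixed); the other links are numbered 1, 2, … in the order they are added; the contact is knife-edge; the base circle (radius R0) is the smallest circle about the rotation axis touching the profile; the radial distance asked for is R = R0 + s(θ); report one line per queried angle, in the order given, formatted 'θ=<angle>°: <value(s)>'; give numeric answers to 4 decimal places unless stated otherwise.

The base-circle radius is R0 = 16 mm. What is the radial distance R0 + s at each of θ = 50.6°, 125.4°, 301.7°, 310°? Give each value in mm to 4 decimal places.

segment 1 (0° to 27.1°, cycloidal, h = 5) is passed completely: s = 0.0000 + (5) = 5.0000
θ = 50.6° falls in segment 2 (27.1° to 101.2°, uniform, h = -5): β = 50.6 − 27.1 = 23.5°, B = 74.1°; Δs = -5·23.5/74.1 = -1.5857; s = 5.0000 − 1.5857 = 3.4143
segment 2 (27.1° to 101.2°, uniform, h = -5) is passed completely: s = 5.0000 + (-5) = 0.0000
θ = 125.4° falls in segment 3 (101.2° to 198.1°, cycloidal, h = 30): β = 125.4 − 101.2 = 24.2°, B = 96.9°; Δs = 30·(0.2497 − sin(2π·0.2497)/(2π)) = 2.7176; s = 0.0000 + 2.7176 = 2.7176
segment 3 (101.2° to 198.1°, cycloidal, h = 30) is passed completely: s = 0.0000 + (30) = 30.0000
θ = 301.7° falls in segment 4 (198.1° to 306.9°, simple-harmonic, h = -14): β = 301.7 − 198.1 = 103.6°, B = 108.8°; Δs = -14/2·(1 − cos(π·0.9522)) = -13.9212; s = 30.0000 − 13.9212 = 16.0788
segment 4 (198.1° to 306.9°, simple-harmonic, h = -14) is passed completely: s = 30.0000 + (-14) = 16.0000
θ = 310° falls in segment 5 (306.9° to 360°, simple-harmonic, h = -16): β = 310 − 306.9 = 3.1°, B = 53.1°; Δs = -16/2·(1 − cos(π·0.0584)) = -0.1342; s = 16.0000 − 0.1342 = 15.8658
θ=50.6°: R = R0 + s = 16 + 3.4143 = 19.4143
θ=125.4°: R = R0 + s = 16 + 2.7176 = 18.7176
θ=301.7°: R = R0 + s = 16 + 16.0788 = 32.0788
θ=310°: R = R0 + s = 16 + 15.8658 = 31.8658

θ=50.6°: 19.4143
θ=125.4°: 18.7176
θ=301.7°: 32.0788
θ=310°: 31.8658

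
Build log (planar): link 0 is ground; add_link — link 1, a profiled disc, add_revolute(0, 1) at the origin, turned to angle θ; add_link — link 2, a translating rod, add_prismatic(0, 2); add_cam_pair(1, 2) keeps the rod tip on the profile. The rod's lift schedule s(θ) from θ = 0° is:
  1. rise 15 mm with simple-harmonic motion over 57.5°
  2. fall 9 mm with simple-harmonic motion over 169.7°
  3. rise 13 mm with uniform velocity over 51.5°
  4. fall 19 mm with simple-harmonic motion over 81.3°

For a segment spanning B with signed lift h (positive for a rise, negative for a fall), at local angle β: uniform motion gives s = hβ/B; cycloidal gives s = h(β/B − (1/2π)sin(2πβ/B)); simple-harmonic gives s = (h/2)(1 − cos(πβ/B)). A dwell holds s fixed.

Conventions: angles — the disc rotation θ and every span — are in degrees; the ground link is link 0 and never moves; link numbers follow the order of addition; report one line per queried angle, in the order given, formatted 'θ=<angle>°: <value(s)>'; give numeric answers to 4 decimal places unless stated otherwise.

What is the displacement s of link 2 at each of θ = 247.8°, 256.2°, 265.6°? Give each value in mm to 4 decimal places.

seg 1 [0°–57.5°] simple-harmonic, h=15: full span → s += 15 → s = 15.0000
seg 2 [57.5°–227.2°] simple-harmonic, h=-9: full span → s += -9 → s = 6.0000
seg 3 [227.2°–278.7°] uniform, h=13: θ=247.8° here. β=20.6, B=51.5. 13·20.6/51.5 = 5.2000 → s = 11.2000
seg 3 [227.2°–278.7°] uniform, h=13: θ=256.2° here. β=29, B=51.5. 13·29/51.5 = 7.3204 → s = 13.3204
seg 3 [227.2°–278.7°] uniform, h=13: θ=265.6° here. β=38.4, B=51.5. 13·38.4/51.5 = 9.6932 → s = 15.6932

θ=247.8°: 11.2000
θ=256.2°: 13.3204
θ=265.6°: 15.6932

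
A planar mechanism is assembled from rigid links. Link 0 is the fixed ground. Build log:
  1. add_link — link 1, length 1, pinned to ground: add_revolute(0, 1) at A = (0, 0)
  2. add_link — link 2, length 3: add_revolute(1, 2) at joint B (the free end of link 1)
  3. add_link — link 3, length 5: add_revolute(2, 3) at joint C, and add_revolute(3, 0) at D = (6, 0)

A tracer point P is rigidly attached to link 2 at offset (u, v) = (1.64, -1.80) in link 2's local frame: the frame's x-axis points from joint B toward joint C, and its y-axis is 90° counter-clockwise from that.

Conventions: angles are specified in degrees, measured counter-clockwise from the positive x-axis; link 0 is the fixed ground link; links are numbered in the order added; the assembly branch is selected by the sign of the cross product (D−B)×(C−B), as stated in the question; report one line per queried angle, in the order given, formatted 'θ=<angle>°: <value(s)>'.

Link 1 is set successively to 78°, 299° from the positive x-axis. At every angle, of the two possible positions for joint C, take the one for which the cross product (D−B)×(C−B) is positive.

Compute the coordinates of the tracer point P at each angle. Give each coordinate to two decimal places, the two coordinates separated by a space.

A=(0,0), D=(6.00,0)
θ=78°: B = A + 1.00·(cos78°, sin78°) = (0.2079, 0.9781)
θ=78°: |BD| = 5.8741
θ=78°: circle(B,3.00) ∩ circle(D,5.00): a=1.5751, h=2.5532
θ=78°:   candidates: C₊=(2.1862,3.2334) cross=14.998; C₋=(1.3359,-1.8017) cross=-14.998
θ=78°:   branch + wants cross > 0 → take C=(2.1862,3.2334) (cross=14.998)
θ=78°: ex = (C−B)/|BC| = (0.6594,0.7518); ey = (-0.7518,0.6594)
θ=78°: P = B + 1.64·ex + -1.80·ey = (2.6426,1.0241)
θ=299°: B = A + 1.00·(cos299°, sin299°) = (0.4848, -0.8746)
θ=299°: |BD| = 5.5841
θ=299°: circle(B,3.00) ∩ circle(D,5.00): a=1.3594, h=2.6743
θ=299°:   candidates: C₊=(1.4086,1.9796) cross=14.934; C₋=(2.2463,-3.3030) cross=-14.934
θ=299°:   branch + wants cross > 0 → take C=(1.4086,1.9796) (cross=14.934)
θ=299°: ex = (C−B)/|BC| = (0.3079,0.9514); ey = (-0.9514,0.3079)
θ=299°: P = B + 1.64·ex + -1.80·ey = (2.7023,0.1314)

θ=78°: 2.64 1.02
θ=299°: 2.70 0.13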